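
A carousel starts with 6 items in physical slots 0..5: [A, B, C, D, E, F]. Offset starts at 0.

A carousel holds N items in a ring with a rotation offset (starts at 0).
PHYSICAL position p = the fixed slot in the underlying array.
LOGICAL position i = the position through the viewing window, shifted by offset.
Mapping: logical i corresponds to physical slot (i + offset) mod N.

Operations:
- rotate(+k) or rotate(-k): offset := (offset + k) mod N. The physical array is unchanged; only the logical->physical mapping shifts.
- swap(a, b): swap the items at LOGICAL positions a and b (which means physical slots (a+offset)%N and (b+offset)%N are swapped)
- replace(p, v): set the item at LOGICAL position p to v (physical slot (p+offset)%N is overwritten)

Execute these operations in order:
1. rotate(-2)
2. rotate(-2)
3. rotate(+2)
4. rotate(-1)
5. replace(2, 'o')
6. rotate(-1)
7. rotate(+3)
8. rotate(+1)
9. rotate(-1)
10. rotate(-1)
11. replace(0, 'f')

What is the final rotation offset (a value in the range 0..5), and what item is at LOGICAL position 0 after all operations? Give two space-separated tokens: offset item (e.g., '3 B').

After op 1 (rotate(-2)): offset=4, physical=[A,B,C,D,E,F], logical=[E,F,A,B,C,D]
After op 2 (rotate(-2)): offset=2, physical=[A,B,C,D,E,F], logical=[C,D,E,F,A,B]
After op 3 (rotate(+2)): offset=4, physical=[A,B,C,D,E,F], logical=[E,F,A,B,C,D]
After op 4 (rotate(-1)): offset=3, physical=[A,B,C,D,E,F], logical=[D,E,F,A,B,C]
After op 5 (replace(2, 'o')): offset=3, physical=[A,B,C,D,E,o], logical=[D,E,o,A,B,C]
After op 6 (rotate(-1)): offset=2, physical=[A,B,C,D,E,o], logical=[C,D,E,o,A,B]
After op 7 (rotate(+3)): offset=5, physical=[A,B,C,D,E,o], logical=[o,A,B,C,D,E]
After op 8 (rotate(+1)): offset=0, physical=[A,B,C,D,E,o], logical=[A,B,C,D,E,o]
After op 9 (rotate(-1)): offset=5, physical=[A,B,C,D,E,o], logical=[o,A,B,C,D,E]
After op 10 (rotate(-1)): offset=4, physical=[A,B,C,D,E,o], logical=[E,o,A,B,C,D]
After op 11 (replace(0, 'f')): offset=4, physical=[A,B,C,D,f,o], logical=[f,o,A,B,C,D]

Answer: 4 f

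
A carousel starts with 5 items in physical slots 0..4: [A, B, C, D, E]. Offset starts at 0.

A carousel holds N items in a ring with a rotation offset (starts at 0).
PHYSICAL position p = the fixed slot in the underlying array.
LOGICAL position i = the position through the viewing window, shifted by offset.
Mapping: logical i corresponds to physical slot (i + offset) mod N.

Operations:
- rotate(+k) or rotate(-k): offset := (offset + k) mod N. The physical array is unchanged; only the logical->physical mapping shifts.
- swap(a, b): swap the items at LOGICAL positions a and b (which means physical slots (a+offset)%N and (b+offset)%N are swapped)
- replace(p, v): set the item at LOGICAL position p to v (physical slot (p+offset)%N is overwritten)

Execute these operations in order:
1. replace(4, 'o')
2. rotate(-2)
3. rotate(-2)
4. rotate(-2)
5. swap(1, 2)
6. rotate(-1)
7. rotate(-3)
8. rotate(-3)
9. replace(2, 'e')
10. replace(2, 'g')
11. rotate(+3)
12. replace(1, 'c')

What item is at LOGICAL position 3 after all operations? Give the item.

After op 1 (replace(4, 'o')): offset=0, physical=[A,B,C,D,o], logical=[A,B,C,D,o]
After op 2 (rotate(-2)): offset=3, physical=[A,B,C,D,o], logical=[D,o,A,B,C]
After op 3 (rotate(-2)): offset=1, physical=[A,B,C,D,o], logical=[B,C,D,o,A]
After op 4 (rotate(-2)): offset=4, physical=[A,B,C,D,o], logical=[o,A,B,C,D]
After op 5 (swap(1, 2)): offset=4, physical=[B,A,C,D,o], logical=[o,B,A,C,D]
After op 6 (rotate(-1)): offset=3, physical=[B,A,C,D,o], logical=[D,o,B,A,C]
After op 7 (rotate(-3)): offset=0, physical=[B,A,C,D,o], logical=[B,A,C,D,o]
After op 8 (rotate(-3)): offset=2, physical=[B,A,C,D,o], logical=[C,D,o,B,A]
After op 9 (replace(2, 'e')): offset=2, physical=[B,A,C,D,e], logical=[C,D,e,B,A]
After op 10 (replace(2, 'g')): offset=2, physical=[B,A,C,D,g], logical=[C,D,g,B,A]
After op 11 (rotate(+3)): offset=0, physical=[B,A,C,D,g], logical=[B,A,C,D,g]
After op 12 (replace(1, 'c')): offset=0, physical=[B,c,C,D,g], logical=[B,c,C,D,g]

Answer: D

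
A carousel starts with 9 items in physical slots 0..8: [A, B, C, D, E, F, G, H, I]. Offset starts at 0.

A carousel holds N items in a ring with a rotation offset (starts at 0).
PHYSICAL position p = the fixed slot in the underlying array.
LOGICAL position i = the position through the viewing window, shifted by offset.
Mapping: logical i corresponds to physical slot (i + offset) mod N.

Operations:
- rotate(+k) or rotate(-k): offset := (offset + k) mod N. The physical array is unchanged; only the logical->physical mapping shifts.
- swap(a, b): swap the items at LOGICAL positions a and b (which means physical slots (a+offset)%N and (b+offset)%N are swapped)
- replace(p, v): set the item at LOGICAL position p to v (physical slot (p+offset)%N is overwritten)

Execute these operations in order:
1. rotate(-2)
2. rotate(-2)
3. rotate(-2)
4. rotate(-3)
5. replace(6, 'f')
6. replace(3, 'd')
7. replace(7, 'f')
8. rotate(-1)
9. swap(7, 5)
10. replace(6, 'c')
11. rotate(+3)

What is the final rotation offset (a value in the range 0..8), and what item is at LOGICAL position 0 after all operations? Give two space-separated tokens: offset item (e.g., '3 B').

Answer: 2 C

Derivation:
After op 1 (rotate(-2)): offset=7, physical=[A,B,C,D,E,F,G,H,I], logical=[H,I,A,B,C,D,E,F,G]
After op 2 (rotate(-2)): offset=5, physical=[A,B,C,D,E,F,G,H,I], logical=[F,G,H,I,A,B,C,D,E]
After op 3 (rotate(-2)): offset=3, physical=[A,B,C,D,E,F,G,H,I], logical=[D,E,F,G,H,I,A,B,C]
After op 4 (rotate(-3)): offset=0, physical=[A,B,C,D,E,F,G,H,I], logical=[A,B,C,D,E,F,G,H,I]
After op 5 (replace(6, 'f')): offset=0, physical=[A,B,C,D,E,F,f,H,I], logical=[A,B,C,D,E,F,f,H,I]
After op 6 (replace(3, 'd')): offset=0, physical=[A,B,C,d,E,F,f,H,I], logical=[A,B,C,d,E,F,f,H,I]
After op 7 (replace(7, 'f')): offset=0, physical=[A,B,C,d,E,F,f,f,I], logical=[A,B,C,d,E,F,f,f,I]
After op 8 (rotate(-1)): offset=8, physical=[A,B,C,d,E,F,f,f,I], logical=[I,A,B,C,d,E,F,f,f]
After op 9 (swap(7, 5)): offset=8, physical=[A,B,C,d,f,F,E,f,I], logical=[I,A,B,C,d,f,F,E,f]
After op 10 (replace(6, 'c')): offset=8, physical=[A,B,C,d,f,c,E,f,I], logical=[I,A,B,C,d,f,c,E,f]
After op 11 (rotate(+3)): offset=2, physical=[A,B,C,d,f,c,E,f,I], logical=[C,d,f,c,E,f,I,A,B]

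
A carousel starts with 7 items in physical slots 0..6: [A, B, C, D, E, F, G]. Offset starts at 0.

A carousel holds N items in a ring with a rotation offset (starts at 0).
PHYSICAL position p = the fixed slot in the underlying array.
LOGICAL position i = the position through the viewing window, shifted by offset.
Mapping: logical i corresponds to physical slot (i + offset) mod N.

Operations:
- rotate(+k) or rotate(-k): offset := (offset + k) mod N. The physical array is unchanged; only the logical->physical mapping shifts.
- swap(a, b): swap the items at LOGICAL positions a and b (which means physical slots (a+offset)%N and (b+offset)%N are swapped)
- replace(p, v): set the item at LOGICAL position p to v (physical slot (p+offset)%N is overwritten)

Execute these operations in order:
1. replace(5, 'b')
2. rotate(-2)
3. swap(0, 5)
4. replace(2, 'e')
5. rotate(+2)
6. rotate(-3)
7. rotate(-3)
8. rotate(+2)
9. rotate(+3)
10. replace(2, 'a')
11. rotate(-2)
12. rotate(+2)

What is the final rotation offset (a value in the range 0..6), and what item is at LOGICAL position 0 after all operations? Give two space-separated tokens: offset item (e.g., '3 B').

After op 1 (replace(5, 'b')): offset=0, physical=[A,B,C,D,E,b,G], logical=[A,B,C,D,E,b,G]
After op 2 (rotate(-2)): offset=5, physical=[A,B,C,D,E,b,G], logical=[b,G,A,B,C,D,E]
After op 3 (swap(0, 5)): offset=5, physical=[A,B,C,b,E,D,G], logical=[D,G,A,B,C,b,E]
After op 4 (replace(2, 'e')): offset=5, physical=[e,B,C,b,E,D,G], logical=[D,G,e,B,C,b,E]
After op 5 (rotate(+2)): offset=0, physical=[e,B,C,b,E,D,G], logical=[e,B,C,b,E,D,G]
After op 6 (rotate(-3)): offset=4, physical=[e,B,C,b,E,D,G], logical=[E,D,G,e,B,C,b]
After op 7 (rotate(-3)): offset=1, physical=[e,B,C,b,E,D,G], logical=[B,C,b,E,D,G,e]
After op 8 (rotate(+2)): offset=3, physical=[e,B,C,b,E,D,G], logical=[b,E,D,G,e,B,C]
After op 9 (rotate(+3)): offset=6, physical=[e,B,C,b,E,D,G], logical=[G,e,B,C,b,E,D]
After op 10 (replace(2, 'a')): offset=6, physical=[e,a,C,b,E,D,G], logical=[G,e,a,C,b,E,D]
After op 11 (rotate(-2)): offset=4, physical=[e,a,C,b,E,D,G], logical=[E,D,G,e,a,C,b]
After op 12 (rotate(+2)): offset=6, physical=[e,a,C,b,E,D,G], logical=[G,e,a,C,b,E,D]

Answer: 6 G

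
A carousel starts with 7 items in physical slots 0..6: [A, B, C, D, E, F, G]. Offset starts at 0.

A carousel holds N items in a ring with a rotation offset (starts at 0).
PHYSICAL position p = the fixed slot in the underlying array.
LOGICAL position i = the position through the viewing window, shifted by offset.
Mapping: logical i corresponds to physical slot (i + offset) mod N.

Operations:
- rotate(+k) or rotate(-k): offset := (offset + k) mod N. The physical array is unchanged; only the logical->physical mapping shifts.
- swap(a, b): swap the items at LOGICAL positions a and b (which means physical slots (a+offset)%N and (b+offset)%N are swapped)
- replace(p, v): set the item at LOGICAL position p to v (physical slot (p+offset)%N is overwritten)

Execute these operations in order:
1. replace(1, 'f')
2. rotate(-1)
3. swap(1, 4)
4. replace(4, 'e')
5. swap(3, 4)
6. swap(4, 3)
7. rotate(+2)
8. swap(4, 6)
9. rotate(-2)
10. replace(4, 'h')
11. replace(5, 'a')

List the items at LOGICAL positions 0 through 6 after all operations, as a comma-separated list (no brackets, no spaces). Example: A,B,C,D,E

After op 1 (replace(1, 'f')): offset=0, physical=[A,f,C,D,E,F,G], logical=[A,f,C,D,E,F,G]
After op 2 (rotate(-1)): offset=6, physical=[A,f,C,D,E,F,G], logical=[G,A,f,C,D,E,F]
After op 3 (swap(1, 4)): offset=6, physical=[D,f,C,A,E,F,G], logical=[G,D,f,C,A,E,F]
After op 4 (replace(4, 'e')): offset=6, physical=[D,f,C,e,E,F,G], logical=[G,D,f,C,e,E,F]
After op 5 (swap(3, 4)): offset=6, physical=[D,f,e,C,E,F,G], logical=[G,D,f,e,C,E,F]
After op 6 (swap(4, 3)): offset=6, physical=[D,f,C,e,E,F,G], logical=[G,D,f,C,e,E,F]
After op 7 (rotate(+2)): offset=1, physical=[D,f,C,e,E,F,G], logical=[f,C,e,E,F,G,D]
After op 8 (swap(4, 6)): offset=1, physical=[F,f,C,e,E,D,G], logical=[f,C,e,E,D,G,F]
After op 9 (rotate(-2)): offset=6, physical=[F,f,C,e,E,D,G], logical=[G,F,f,C,e,E,D]
After op 10 (replace(4, 'h')): offset=6, physical=[F,f,C,h,E,D,G], logical=[G,F,f,C,h,E,D]
After op 11 (replace(5, 'a')): offset=6, physical=[F,f,C,h,a,D,G], logical=[G,F,f,C,h,a,D]

Answer: G,F,f,C,h,a,D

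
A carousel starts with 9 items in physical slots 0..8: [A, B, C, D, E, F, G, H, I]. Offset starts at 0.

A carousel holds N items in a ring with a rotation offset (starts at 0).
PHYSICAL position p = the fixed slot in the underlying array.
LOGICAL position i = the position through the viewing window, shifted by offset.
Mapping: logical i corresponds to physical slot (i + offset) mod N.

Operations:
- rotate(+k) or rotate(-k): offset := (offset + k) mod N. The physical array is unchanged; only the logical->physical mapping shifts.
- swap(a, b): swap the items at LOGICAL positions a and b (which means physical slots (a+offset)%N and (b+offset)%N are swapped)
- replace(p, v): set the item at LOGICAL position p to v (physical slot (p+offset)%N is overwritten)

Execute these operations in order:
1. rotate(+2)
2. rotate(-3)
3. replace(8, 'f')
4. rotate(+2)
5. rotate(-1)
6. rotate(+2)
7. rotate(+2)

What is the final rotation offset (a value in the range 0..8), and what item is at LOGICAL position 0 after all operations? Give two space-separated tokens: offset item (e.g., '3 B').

Answer: 4 E

Derivation:
After op 1 (rotate(+2)): offset=2, physical=[A,B,C,D,E,F,G,H,I], logical=[C,D,E,F,G,H,I,A,B]
After op 2 (rotate(-3)): offset=8, physical=[A,B,C,D,E,F,G,H,I], logical=[I,A,B,C,D,E,F,G,H]
After op 3 (replace(8, 'f')): offset=8, physical=[A,B,C,D,E,F,G,f,I], logical=[I,A,B,C,D,E,F,G,f]
After op 4 (rotate(+2)): offset=1, physical=[A,B,C,D,E,F,G,f,I], logical=[B,C,D,E,F,G,f,I,A]
After op 5 (rotate(-1)): offset=0, physical=[A,B,C,D,E,F,G,f,I], logical=[A,B,C,D,E,F,G,f,I]
After op 6 (rotate(+2)): offset=2, physical=[A,B,C,D,E,F,G,f,I], logical=[C,D,E,F,G,f,I,A,B]
After op 7 (rotate(+2)): offset=4, physical=[A,B,C,D,E,F,G,f,I], logical=[E,F,G,f,I,A,B,C,D]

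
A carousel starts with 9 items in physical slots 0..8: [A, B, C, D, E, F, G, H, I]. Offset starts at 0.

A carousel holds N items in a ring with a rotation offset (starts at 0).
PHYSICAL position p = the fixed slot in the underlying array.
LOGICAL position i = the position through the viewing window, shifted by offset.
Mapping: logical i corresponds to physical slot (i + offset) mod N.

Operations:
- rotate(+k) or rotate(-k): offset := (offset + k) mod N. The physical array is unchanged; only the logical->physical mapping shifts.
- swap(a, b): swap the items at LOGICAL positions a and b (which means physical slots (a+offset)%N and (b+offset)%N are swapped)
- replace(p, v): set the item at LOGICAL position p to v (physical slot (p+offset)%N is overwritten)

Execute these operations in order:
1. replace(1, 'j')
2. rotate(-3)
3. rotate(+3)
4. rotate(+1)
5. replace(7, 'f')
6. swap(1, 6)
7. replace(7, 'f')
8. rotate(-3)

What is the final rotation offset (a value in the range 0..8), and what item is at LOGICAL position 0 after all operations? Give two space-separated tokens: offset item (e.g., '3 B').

Answer: 7 C

Derivation:
After op 1 (replace(1, 'j')): offset=0, physical=[A,j,C,D,E,F,G,H,I], logical=[A,j,C,D,E,F,G,H,I]
After op 2 (rotate(-3)): offset=6, physical=[A,j,C,D,E,F,G,H,I], logical=[G,H,I,A,j,C,D,E,F]
After op 3 (rotate(+3)): offset=0, physical=[A,j,C,D,E,F,G,H,I], logical=[A,j,C,D,E,F,G,H,I]
After op 4 (rotate(+1)): offset=1, physical=[A,j,C,D,E,F,G,H,I], logical=[j,C,D,E,F,G,H,I,A]
After op 5 (replace(7, 'f')): offset=1, physical=[A,j,C,D,E,F,G,H,f], logical=[j,C,D,E,F,G,H,f,A]
After op 6 (swap(1, 6)): offset=1, physical=[A,j,H,D,E,F,G,C,f], logical=[j,H,D,E,F,G,C,f,A]
After op 7 (replace(7, 'f')): offset=1, physical=[A,j,H,D,E,F,G,C,f], logical=[j,H,D,E,F,G,C,f,A]
After op 8 (rotate(-3)): offset=7, physical=[A,j,H,D,E,F,G,C,f], logical=[C,f,A,j,H,D,E,F,G]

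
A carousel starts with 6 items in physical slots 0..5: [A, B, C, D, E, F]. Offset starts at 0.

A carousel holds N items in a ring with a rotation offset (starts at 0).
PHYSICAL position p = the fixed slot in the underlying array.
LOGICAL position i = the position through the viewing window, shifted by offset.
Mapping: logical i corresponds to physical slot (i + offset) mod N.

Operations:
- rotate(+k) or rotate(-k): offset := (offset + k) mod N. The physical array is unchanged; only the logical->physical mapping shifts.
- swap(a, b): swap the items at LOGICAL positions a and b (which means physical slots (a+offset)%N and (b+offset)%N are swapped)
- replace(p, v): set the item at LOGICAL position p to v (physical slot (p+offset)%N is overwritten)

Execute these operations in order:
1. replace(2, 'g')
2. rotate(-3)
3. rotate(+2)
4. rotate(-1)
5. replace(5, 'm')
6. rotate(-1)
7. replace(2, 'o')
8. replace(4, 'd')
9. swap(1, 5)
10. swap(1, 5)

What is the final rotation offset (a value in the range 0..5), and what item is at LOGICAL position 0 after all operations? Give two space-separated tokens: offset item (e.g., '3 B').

Answer: 3 m

Derivation:
After op 1 (replace(2, 'g')): offset=0, physical=[A,B,g,D,E,F], logical=[A,B,g,D,E,F]
After op 2 (rotate(-3)): offset=3, physical=[A,B,g,D,E,F], logical=[D,E,F,A,B,g]
After op 3 (rotate(+2)): offset=5, physical=[A,B,g,D,E,F], logical=[F,A,B,g,D,E]
After op 4 (rotate(-1)): offset=4, physical=[A,B,g,D,E,F], logical=[E,F,A,B,g,D]
After op 5 (replace(5, 'm')): offset=4, physical=[A,B,g,m,E,F], logical=[E,F,A,B,g,m]
After op 6 (rotate(-1)): offset=3, physical=[A,B,g,m,E,F], logical=[m,E,F,A,B,g]
After op 7 (replace(2, 'o')): offset=3, physical=[A,B,g,m,E,o], logical=[m,E,o,A,B,g]
After op 8 (replace(4, 'd')): offset=3, physical=[A,d,g,m,E,o], logical=[m,E,o,A,d,g]
After op 9 (swap(1, 5)): offset=3, physical=[A,d,E,m,g,o], logical=[m,g,o,A,d,E]
After op 10 (swap(1, 5)): offset=3, physical=[A,d,g,m,E,o], logical=[m,E,o,A,d,g]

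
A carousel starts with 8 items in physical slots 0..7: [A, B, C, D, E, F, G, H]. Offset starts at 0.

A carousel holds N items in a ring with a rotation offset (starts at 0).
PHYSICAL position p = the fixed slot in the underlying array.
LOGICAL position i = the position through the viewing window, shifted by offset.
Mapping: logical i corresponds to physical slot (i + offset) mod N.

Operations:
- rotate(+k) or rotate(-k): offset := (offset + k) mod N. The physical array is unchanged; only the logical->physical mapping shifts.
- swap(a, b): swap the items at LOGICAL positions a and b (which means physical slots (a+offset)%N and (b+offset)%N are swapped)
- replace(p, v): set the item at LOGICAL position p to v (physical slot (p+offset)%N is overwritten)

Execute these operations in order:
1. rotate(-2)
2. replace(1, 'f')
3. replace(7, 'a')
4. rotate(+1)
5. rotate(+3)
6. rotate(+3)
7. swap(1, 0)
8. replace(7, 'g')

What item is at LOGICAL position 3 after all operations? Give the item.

Answer: A

Derivation:
After op 1 (rotate(-2)): offset=6, physical=[A,B,C,D,E,F,G,H], logical=[G,H,A,B,C,D,E,F]
After op 2 (replace(1, 'f')): offset=6, physical=[A,B,C,D,E,F,G,f], logical=[G,f,A,B,C,D,E,F]
After op 3 (replace(7, 'a')): offset=6, physical=[A,B,C,D,E,a,G,f], logical=[G,f,A,B,C,D,E,a]
After op 4 (rotate(+1)): offset=7, physical=[A,B,C,D,E,a,G,f], logical=[f,A,B,C,D,E,a,G]
After op 5 (rotate(+3)): offset=2, physical=[A,B,C,D,E,a,G,f], logical=[C,D,E,a,G,f,A,B]
After op 6 (rotate(+3)): offset=5, physical=[A,B,C,D,E,a,G,f], logical=[a,G,f,A,B,C,D,E]
After op 7 (swap(1, 0)): offset=5, physical=[A,B,C,D,E,G,a,f], logical=[G,a,f,A,B,C,D,E]
After op 8 (replace(7, 'g')): offset=5, physical=[A,B,C,D,g,G,a,f], logical=[G,a,f,A,B,C,D,g]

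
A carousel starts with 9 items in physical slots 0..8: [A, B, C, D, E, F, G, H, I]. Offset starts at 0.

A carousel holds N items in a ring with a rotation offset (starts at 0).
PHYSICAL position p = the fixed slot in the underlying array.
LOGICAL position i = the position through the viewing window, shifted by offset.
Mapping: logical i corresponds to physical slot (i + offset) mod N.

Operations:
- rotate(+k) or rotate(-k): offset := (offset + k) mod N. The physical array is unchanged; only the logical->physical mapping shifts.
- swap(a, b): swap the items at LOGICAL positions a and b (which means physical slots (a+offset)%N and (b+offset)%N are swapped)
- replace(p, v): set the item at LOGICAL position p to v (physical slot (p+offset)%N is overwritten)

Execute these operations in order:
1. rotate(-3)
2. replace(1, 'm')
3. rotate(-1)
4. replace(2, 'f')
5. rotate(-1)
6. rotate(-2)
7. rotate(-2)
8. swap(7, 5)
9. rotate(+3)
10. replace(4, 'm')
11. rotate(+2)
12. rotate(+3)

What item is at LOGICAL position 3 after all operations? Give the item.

After op 1 (rotate(-3)): offset=6, physical=[A,B,C,D,E,F,G,H,I], logical=[G,H,I,A,B,C,D,E,F]
After op 2 (replace(1, 'm')): offset=6, physical=[A,B,C,D,E,F,G,m,I], logical=[G,m,I,A,B,C,D,E,F]
After op 3 (rotate(-1)): offset=5, physical=[A,B,C,D,E,F,G,m,I], logical=[F,G,m,I,A,B,C,D,E]
After op 4 (replace(2, 'f')): offset=5, physical=[A,B,C,D,E,F,G,f,I], logical=[F,G,f,I,A,B,C,D,E]
After op 5 (rotate(-1)): offset=4, physical=[A,B,C,D,E,F,G,f,I], logical=[E,F,G,f,I,A,B,C,D]
After op 6 (rotate(-2)): offset=2, physical=[A,B,C,D,E,F,G,f,I], logical=[C,D,E,F,G,f,I,A,B]
After op 7 (rotate(-2)): offset=0, physical=[A,B,C,D,E,F,G,f,I], logical=[A,B,C,D,E,F,G,f,I]
After op 8 (swap(7, 5)): offset=0, physical=[A,B,C,D,E,f,G,F,I], logical=[A,B,C,D,E,f,G,F,I]
After op 9 (rotate(+3)): offset=3, physical=[A,B,C,D,E,f,G,F,I], logical=[D,E,f,G,F,I,A,B,C]
After op 10 (replace(4, 'm')): offset=3, physical=[A,B,C,D,E,f,G,m,I], logical=[D,E,f,G,m,I,A,B,C]
After op 11 (rotate(+2)): offset=5, physical=[A,B,C,D,E,f,G,m,I], logical=[f,G,m,I,A,B,C,D,E]
After op 12 (rotate(+3)): offset=8, physical=[A,B,C,D,E,f,G,m,I], logical=[I,A,B,C,D,E,f,G,m]

Answer: C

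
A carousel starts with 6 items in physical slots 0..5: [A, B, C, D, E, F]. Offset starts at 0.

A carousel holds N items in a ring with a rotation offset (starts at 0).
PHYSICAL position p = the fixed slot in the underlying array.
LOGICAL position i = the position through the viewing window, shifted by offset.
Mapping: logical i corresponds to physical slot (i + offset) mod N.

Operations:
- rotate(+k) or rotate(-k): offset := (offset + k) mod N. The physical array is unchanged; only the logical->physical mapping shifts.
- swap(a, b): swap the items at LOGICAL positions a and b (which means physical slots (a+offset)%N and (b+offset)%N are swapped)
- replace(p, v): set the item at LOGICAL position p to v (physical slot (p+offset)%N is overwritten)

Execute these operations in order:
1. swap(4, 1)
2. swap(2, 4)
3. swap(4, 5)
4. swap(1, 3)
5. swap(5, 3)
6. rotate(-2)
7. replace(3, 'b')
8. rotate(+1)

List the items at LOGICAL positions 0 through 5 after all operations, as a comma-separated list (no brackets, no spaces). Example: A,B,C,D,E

Answer: E,A,b,B,C,F

Derivation:
After op 1 (swap(4, 1)): offset=0, physical=[A,E,C,D,B,F], logical=[A,E,C,D,B,F]
After op 2 (swap(2, 4)): offset=0, physical=[A,E,B,D,C,F], logical=[A,E,B,D,C,F]
After op 3 (swap(4, 5)): offset=0, physical=[A,E,B,D,F,C], logical=[A,E,B,D,F,C]
After op 4 (swap(1, 3)): offset=0, physical=[A,D,B,E,F,C], logical=[A,D,B,E,F,C]
After op 5 (swap(5, 3)): offset=0, physical=[A,D,B,C,F,E], logical=[A,D,B,C,F,E]
After op 6 (rotate(-2)): offset=4, physical=[A,D,B,C,F,E], logical=[F,E,A,D,B,C]
After op 7 (replace(3, 'b')): offset=4, physical=[A,b,B,C,F,E], logical=[F,E,A,b,B,C]
After op 8 (rotate(+1)): offset=5, physical=[A,b,B,C,F,E], logical=[E,A,b,B,C,F]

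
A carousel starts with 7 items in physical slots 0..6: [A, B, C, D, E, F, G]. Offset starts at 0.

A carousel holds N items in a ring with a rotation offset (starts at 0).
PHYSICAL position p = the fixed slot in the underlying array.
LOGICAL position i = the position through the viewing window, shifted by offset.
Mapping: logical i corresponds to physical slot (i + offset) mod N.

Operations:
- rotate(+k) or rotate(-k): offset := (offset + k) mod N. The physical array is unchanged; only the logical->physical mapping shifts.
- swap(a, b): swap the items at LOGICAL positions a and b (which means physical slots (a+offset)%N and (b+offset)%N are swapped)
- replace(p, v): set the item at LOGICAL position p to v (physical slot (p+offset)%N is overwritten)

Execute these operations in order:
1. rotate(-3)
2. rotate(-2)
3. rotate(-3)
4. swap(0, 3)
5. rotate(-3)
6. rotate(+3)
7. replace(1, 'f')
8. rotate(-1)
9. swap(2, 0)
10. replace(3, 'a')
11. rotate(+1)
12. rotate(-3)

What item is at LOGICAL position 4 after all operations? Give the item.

After op 1 (rotate(-3)): offset=4, physical=[A,B,C,D,E,F,G], logical=[E,F,G,A,B,C,D]
After op 2 (rotate(-2)): offset=2, physical=[A,B,C,D,E,F,G], logical=[C,D,E,F,G,A,B]
After op 3 (rotate(-3)): offset=6, physical=[A,B,C,D,E,F,G], logical=[G,A,B,C,D,E,F]
After op 4 (swap(0, 3)): offset=6, physical=[A,B,G,D,E,F,C], logical=[C,A,B,G,D,E,F]
After op 5 (rotate(-3)): offset=3, physical=[A,B,G,D,E,F,C], logical=[D,E,F,C,A,B,G]
After op 6 (rotate(+3)): offset=6, physical=[A,B,G,D,E,F,C], logical=[C,A,B,G,D,E,F]
After op 7 (replace(1, 'f')): offset=6, physical=[f,B,G,D,E,F,C], logical=[C,f,B,G,D,E,F]
After op 8 (rotate(-1)): offset=5, physical=[f,B,G,D,E,F,C], logical=[F,C,f,B,G,D,E]
After op 9 (swap(2, 0)): offset=5, physical=[F,B,G,D,E,f,C], logical=[f,C,F,B,G,D,E]
After op 10 (replace(3, 'a')): offset=5, physical=[F,a,G,D,E,f,C], logical=[f,C,F,a,G,D,E]
After op 11 (rotate(+1)): offset=6, physical=[F,a,G,D,E,f,C], logical=[C,F,a,G,D,E,f]
After op 12 (rotate(-3)): offset=3, physical=[F,a,G,D,E,f,C], logical=[D,E,f,C,F,a,G]

Answer: F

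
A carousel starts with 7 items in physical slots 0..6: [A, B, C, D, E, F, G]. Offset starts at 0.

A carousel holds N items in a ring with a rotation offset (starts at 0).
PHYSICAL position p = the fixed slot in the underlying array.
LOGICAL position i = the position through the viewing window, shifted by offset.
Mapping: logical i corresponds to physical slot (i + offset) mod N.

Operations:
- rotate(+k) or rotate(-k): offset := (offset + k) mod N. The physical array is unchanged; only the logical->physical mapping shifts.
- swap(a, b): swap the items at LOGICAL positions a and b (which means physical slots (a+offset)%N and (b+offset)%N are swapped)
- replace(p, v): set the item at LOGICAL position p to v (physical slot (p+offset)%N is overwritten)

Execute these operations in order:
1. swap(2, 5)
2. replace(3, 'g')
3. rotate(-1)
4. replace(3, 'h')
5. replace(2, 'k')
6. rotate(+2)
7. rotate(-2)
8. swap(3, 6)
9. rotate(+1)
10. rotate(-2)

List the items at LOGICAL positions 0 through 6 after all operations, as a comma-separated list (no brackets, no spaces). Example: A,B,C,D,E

After op 1 (swap(2, 5)): offset=0, physical=[A,B,F,D,E,C,G], logical=[A,B,F,D,E,C,G]
After op 2 (replace(3, 'g')): offset=0, physical=[A,B,F,g,E,C,G], logical=[A,B,F,g,E,C,G]
After op 3 (rotate(-1)): offset=6, physical=[A,B,F,g,E,C,G], logical=[G,A,B,F,g,E,C]
After op 4 (replace(3, 'h')): offset=6, physical=[A,B,h,g,E,C,G], logical=[G,A,B,h,g,E,C]
After op 5 (replace(2, 'k')): offset=6, physical=[A,k,h,g,E,C,G], logical=[G,A,k,h,g,E,C]
After op 6 (rotate(+2)): offset=1, physical=[A,k,h,g,E,C,G], logical=[k,h,g,E,C,G,A]
After op 7 (rotate(-2)): offset=6, physical=[A,k,h,g,E,C,G], logical=[G,A,k,h,g,E,C]
After op 8 (swap(3, 6)): offset=6, physical=[A,k,C,g,E,h,G], logical=[G,A,k,C,g,E,h]
After op 9 (rotate(+1)): offset=0, physical=[A,k,C,g,E,h,G], logical=[A,k,C,g,E,h,G]
After op 10 (rotate(-2)): offset=5, physical=[A,k,C,g,E,h,G], logical=[h,G,A,k,C,g,E]

Answer: h,G,A,k,C,g,E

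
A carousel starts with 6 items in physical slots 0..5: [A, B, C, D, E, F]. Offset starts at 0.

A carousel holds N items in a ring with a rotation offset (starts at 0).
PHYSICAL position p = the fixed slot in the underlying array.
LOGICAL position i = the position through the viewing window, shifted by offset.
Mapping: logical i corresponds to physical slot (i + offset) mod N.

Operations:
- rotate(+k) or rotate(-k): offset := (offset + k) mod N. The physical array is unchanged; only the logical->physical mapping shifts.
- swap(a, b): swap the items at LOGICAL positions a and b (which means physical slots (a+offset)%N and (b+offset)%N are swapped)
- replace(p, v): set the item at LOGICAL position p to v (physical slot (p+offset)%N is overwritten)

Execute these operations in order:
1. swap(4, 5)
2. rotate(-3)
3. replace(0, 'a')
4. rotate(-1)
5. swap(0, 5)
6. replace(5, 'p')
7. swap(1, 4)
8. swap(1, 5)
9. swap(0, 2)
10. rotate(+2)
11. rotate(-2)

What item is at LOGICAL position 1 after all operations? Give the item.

After op 1 (swap(4, 5)): offset=0, physical=[A,B,C,D,F,E], logical=[A,B,C,D,F,E]
After op 2 (rotate(-3)): offset=3, physical=[A,B,C,D,F,E], logical=[D,F,E,A,B,C]
After op 3 (replace(0, 'a')): offset=3, physical=[A,B,C,a,F,E], logical=[a,F,E,A,B,C]
After op 4 (rotate(-1)): offset=2, physical=[A,B,C,a,F,E], logical=[C,a,F,E,A,B]
After op 5 (swap(0, 5)): offset=2, physical=[A,C,B,a,F,E], logical=[B,a,F,E,A,C]
After op 6 (replace(5, 'p')): offset=2, physical=[A,p,B,a,F,E], logical=[B,a,F,E,A,p]
After op 7 (swap(1, 4)): offset=2, physical=[a,p,B,A,F,E], logical=[B,A,F,E,a,p]
After op 8 (swap(1, 5)): offset=2, physical=[a,A,B,p,F,E], logical=[B,p,F,E,a,A]
After op 9 (swap(0, 2)): offset=2, physical=[a,A,F,p,B,E], logical=[F,p,B,E,a,A]
After op 10 (rotate(+2)): offset=4, physical=[a,A,F,p,B,E], logical=[B,E,a,A,F,p]
After op 11 (rotate(-2)): offset=2, physical=[a,A,F,p,B,E], logical=[F,p,B,E,a,A]

Answer: p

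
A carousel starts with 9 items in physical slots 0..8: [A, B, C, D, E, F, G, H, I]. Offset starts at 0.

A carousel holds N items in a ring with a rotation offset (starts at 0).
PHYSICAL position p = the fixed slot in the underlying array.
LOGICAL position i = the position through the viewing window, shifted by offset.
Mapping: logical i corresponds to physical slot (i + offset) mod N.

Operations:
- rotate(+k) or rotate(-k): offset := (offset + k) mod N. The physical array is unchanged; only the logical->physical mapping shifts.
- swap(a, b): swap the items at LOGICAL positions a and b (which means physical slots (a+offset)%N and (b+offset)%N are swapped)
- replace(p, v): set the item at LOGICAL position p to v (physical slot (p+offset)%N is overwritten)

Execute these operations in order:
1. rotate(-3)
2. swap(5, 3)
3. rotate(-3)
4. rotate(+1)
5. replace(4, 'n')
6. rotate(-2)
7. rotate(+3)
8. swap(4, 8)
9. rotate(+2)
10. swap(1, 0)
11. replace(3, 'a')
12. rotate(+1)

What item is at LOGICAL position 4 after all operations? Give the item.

After op 1 (rotate(-3)): offset=6, physical=[A,B,C,D,E,F,G,H,I], logical=[G,H,I,A,B,C,D,E,F]
After op 2 (swap(5, 3)): offset=6, physical=[C,B,A,D,E,F,G,H,I], logical=[G,H,I,C,B,A,D,E,F]
After op 3 (rotate(-3)): offset=3, physical=[C,B,A,D,E,F,G,H,I], logical=[D,E,F,G,H,I,C,B,A]
After op 4 (rotate(+1)): offset=4, physical=[C,B,A,D,E,F,G,H,I], logical=[E,F,G,H,I,C,B,A,D]
After op 5 (replace(4, 'n')): offset=4, physical=[C,B,A,D,E,F,G,H,n], logical=[E,F,G,H,n,C,B,A,D]
After op 6 (rotate(-2)): offset=2, physical=[C,B,A,D,E,F,G,H,n], logical=[A,D,E,F,G,H,n,C,B]
After op 7 (rotate(+3)): offset=5, physical=[C,B,A,D,E,F,G,H,n], logical=[F,G,H,n,C,B,A,D,E]
After op 8 (swap(4, 8)): offset=5, physical=[E,B,A,D,C,F,G,H,n], logical=[F,G,H,n,E,B,A,D,C]
After op 9 (rotate(+2)): offset=7, physical=[E,B,A,D,C,F,G,H,n], logical=[H,n,E,B,A,D,C,F,G]
After op 10 (swap(1, 0)): offset=7, physical=[E,B,A,D,C,F,G,n,H], logical=[n,H,E,B,A,D,C,F,G]
After op 11 (replace(3, 'a')): offset=7, physical=[E,a,A,D,C,F,G,n,H], logical=[n,H,E,a,A,D,C,F,G]
After op 12 (rotate(+1)): offset=8, physical=[E,a,A,D,C,F,G,n,H], logical=[H,E,a,A,D,C,F,G,n]

Answer: D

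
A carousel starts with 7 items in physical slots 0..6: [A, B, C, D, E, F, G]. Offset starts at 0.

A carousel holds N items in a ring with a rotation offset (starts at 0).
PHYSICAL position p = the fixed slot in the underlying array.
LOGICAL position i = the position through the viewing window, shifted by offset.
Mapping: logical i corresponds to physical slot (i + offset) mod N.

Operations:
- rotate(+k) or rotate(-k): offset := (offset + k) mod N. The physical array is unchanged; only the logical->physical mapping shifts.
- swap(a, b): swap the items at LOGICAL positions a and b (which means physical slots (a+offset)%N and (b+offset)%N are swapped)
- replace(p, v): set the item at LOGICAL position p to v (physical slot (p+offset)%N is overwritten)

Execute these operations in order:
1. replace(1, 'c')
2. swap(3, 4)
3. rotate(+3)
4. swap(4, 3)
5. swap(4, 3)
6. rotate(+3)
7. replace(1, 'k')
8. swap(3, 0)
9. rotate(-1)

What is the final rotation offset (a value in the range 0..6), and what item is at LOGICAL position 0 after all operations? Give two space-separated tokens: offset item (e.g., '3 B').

Answer: 5 F

Derivation:
After op 1 (replace(1, 'c')): offset=0, physical=[A,c,C,D,E,F,G], logical=[A,c,C,D,E,F,G]
After op 2 (swap(3, 4)): offset=0, physical=[A,c,C,E,D,F,G], logical=[A,c,C,E,D,F,G]
After op 3 (rotate(+3)): offset=3, physical=[A,c,C,E,D,F,G], logical=[E,D,F,G,A,c,C]
After op 4 (swap(4, 3)): offset=3, physical=[G,c,C,E,D,F,A], logical=[E,D,F,A,G,c,C]
After op 5 (swap(4, 3)): offset=3, physical=[A,c,C,E,D,F,G], logical=[E,D,F,G,A,c,C]
After op 6 (rotate(+3)): offset=6, physical=[A,c,C,E,D,F,G], logical=[G,A,c,C,E,D,F]
After op 7 (replace(1, 'k')): offset=6, physical=[k,c,C,E,D,F,G], logical=[G,k,c,C,E,D,F]
After op 8 (swap(3, 0)): offset=6, physical=[k,c,G,E,D,F,C], logical=[C,k,c,G,E,D,F]
After op 9 (rotate(-1)): offset=5, physical=[k,c,G,E,D,F,C], logical=[F,C,k,c,G,E,D]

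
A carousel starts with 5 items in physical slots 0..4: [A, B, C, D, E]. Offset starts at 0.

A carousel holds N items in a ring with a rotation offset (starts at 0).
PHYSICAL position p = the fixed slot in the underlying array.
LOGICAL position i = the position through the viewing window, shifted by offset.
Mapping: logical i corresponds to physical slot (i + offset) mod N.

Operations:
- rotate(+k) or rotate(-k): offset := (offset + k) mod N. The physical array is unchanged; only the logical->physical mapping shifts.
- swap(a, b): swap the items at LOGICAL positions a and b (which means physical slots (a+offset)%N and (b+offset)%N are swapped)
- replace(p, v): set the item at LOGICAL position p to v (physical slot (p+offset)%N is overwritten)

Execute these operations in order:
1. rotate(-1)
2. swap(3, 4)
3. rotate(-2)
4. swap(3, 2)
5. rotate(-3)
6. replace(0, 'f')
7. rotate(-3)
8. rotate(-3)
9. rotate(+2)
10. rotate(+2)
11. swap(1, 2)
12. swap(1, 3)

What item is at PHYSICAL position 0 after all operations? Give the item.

After op 1 (rotate(-1)): offset=4, physical=[A,B,C,D,E], logical=[E,A,B,C,D]
After op 2 (swap(3, 4)): offset=4, physical=[A,B,D,C,E], logical=[E,A,B,D,C]
After op 3 (rotate(-2)): offset=2, physical=[A,B,D,C,E], logical=[D,C,E,A,B]
After op 4 (swap(3, 2)): offset=2, physical=[E,B,D,C,A], logical=[D,C,A,E,B]
After op 5 (rotate(-3)): offset=4, physical=[E,B,D,C,A], logical=[A,E,B,D,C]
After op 6 (replace(0, 'f')): offset=4, physical=[E,B,D,C,f], logical=[f,E,B,D,C]
After op 7 (rotate(-3)): offset=1, physical=[E,B,D,C,f], logical=[B,D,C,f,E]
After op 8 (rotate(-3)): offset=3, physical=[E,B,D,C,f], logical=[C,f,E,B,D]
After op 9 (rotate(+2)): offset=0, physical=[E,B,D,C,f], logical=[E,B,D,C,f]
After op 10 (rotate(+2)): offset=2, physical=[E,B,D,C,f], logical=[D,C,f,E,B]
After op 11 (swap(1, 2)): offset=2, physical=[E,B,D,f,C], logical=[D,f,C,E,B]
After op 12 (swap(1, 3)): offset=2, physical=[f,B,D,E,C], logical=[D,E,C,f,B]

Answer: f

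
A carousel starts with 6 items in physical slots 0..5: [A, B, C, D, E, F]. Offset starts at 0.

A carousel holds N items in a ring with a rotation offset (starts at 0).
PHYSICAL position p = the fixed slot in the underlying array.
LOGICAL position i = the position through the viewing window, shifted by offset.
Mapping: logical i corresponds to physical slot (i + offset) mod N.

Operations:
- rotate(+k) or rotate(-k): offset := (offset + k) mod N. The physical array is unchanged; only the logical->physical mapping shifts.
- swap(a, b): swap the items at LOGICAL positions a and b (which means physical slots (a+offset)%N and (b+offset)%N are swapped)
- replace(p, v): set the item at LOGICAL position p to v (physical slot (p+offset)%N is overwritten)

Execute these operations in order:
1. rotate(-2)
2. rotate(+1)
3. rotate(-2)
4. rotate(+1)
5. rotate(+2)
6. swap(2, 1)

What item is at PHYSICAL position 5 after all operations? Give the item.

Answer: F

Derivation:
After op 1 (rotate(-2)): offset=4, physical=[A,B,C,D,E,F], logical=[E,F,A,B,C,D]
After op 2 (rotate(+1)): offset=5, physical=[A,B,C,D,E,F], logical=[F,A,B,C,D,E]
After op 3 (rotate(-2)): offset=3, physical=[A,B,C,D,E,F], logical=[D,E,F,A,B,C]
After op 4 (rotate(+1)): offset=4, physical=[A,B,C,D,E,F], logical=[E,F,A,B,C,D]
After op 5 (rotate(+2)): offset=0, physical=[A,B,C,D,E,F], logical=[A,B,C,D,E,F]
After op 6 (swap(2, 1)): offset=0, physical=[A,C,B,D,E,F], logical=[A,C,B,D,E,F]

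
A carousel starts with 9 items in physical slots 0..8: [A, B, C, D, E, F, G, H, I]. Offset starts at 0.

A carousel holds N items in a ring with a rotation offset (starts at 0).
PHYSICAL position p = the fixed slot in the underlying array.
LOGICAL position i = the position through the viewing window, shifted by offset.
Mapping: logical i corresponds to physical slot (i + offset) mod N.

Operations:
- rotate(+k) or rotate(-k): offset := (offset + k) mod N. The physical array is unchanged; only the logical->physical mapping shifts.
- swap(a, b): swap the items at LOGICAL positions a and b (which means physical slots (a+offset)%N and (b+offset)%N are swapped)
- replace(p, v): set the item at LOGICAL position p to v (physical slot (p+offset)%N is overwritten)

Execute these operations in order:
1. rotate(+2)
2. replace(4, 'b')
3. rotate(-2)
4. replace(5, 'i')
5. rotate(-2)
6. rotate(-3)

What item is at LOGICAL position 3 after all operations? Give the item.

After op 1 (rotate(+2)): offset=2, physical=[A,B,C,D,E,F,G,H,I], logical=[C,D,E,F,G,H,I,A,B]
After op 2 (replace(4, 'b')): offset=2, physical=[A,B,C,D,E,F,b,H,I], logical=[C,D,E,F,b,H,I,A,B]
After op 3 (rotate(-2)): offset=0, physical=[A,B,C,D,E,F,b,H,I], logical=[A,B,C,D,E,F,b,H,I]
After op 4 (replace(5, 'i')): offset=0, physical=[A,B,C,D,E,i,b,H,I], logical=[A,B,C,D,E,i,b,H,I]
After op 5 (rotate(-2)): offset=7, physical=[A,B,C,D,E,i,b,H,I], logical=[H,I,A,B,C,D,E,i,b]
After op 6 (rotate(-3)): offset=4, physical=[A,B,C,D,E,i,b,H,I], logical=[E,i,b,H,I,A,B,C,D]

Answer: H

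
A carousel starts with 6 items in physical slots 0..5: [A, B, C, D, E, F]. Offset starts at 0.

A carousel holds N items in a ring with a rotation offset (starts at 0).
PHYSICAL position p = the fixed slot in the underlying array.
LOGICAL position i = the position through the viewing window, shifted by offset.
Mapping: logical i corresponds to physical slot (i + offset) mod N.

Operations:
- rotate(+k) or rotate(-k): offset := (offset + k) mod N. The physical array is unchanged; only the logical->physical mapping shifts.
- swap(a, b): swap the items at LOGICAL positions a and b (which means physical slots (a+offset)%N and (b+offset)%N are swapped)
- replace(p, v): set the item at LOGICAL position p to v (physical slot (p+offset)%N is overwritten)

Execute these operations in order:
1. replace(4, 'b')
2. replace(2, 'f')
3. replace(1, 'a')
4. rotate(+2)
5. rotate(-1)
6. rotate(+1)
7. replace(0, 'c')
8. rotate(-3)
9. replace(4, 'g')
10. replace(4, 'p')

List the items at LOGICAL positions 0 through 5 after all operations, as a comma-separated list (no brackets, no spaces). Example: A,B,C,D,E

After op 1 (replace(4, 'b')): offset=0, physical=[A,B,C,D,b,F], logical=[A,B,C,D,b,F]
After op 2 (replace(2, 'f')): offset=0, physical=[A,B,f,D,b,F], logical=[A,B,f,D,b,F]
After op 3 (replace(1, 'a')): offset=0, physical=[A,a,f,D,b,F], logical=[A,a,f,D,b,F]
After op 4 (rotate(+2)): offset=2, physical=[A,a,f,D,b,F], logical=[f,D,b,F,A,a]
After op 5 (rotate(-1)): offset=1, physical=[A,a,f,D,b,F], logical=[a,f,D,b,F,A]
After op 6 (rotate(+1)): offset=2, physical=[A,a,f,D,b,F], logical=[f,D,b,F,A,a]
After op 7 (replace(0, 'c')): offset=2, physical=[A,a,c,D,b,F], logical=[c,D,b,F,A,a]
After op 8 (rotate(-3)): offset=5, physical=[A,a,c,D,b,F], logical=[F,A,a,c,D,b]
After op 9 (replace(4, 'g')): offset=5, physical=[A,a,c,g,b,F], logical=[F,A,a,c,g,b]
After op 10 (replace(4, 'p')): offset=5, physical=[A,a,c,p,b,F], logical=[F,A,a,c,p,b]

Answer: F,A,a,c,p,b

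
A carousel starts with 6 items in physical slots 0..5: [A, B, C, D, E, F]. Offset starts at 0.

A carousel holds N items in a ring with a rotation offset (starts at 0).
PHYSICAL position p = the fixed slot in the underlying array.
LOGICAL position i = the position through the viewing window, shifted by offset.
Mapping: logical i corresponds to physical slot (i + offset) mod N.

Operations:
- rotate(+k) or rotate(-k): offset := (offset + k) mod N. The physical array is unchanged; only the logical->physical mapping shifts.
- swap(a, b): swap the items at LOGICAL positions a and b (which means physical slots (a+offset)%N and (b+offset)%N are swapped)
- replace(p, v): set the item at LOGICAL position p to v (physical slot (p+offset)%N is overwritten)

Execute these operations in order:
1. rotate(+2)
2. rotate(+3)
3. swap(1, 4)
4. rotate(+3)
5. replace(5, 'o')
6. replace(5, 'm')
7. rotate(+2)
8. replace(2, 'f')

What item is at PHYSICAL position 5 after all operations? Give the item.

After op 1 (rotate(+2)): offset=2, physical=[A,B,C,D,E,F], logical=[C,D,E,F,A,B]
After op 2 (rotate(+3)): offset=5, physical=[A,B,C,D,E,F], logical=[F,A,B,C,D,E]
After op 3 (swap(1, 4)): offset=5, physical=[D,B,C,A,E,F], logical=[F,D,B,C,A,E]
After op 4 (rotate(+3)): offset=2, physical=[D,B,C,A,E,F], logical=[C,A,E,F,D,B]
After op 5 (replace(5, 'o')): offset=2, physical=[D,o,C,A,E,F], logical=[C,A,E,F,D,o]
After op 6 (replace(5, 'm')): offset=2, physical=[D,m,C,A,E,F], logical=[C,A,E,F,D,m]
After op 7 (rotate(+2)): offset=4, physical=[D,m,C,A,E,F], logical=[E,F,D,m,C,A]
After op 8 (replace(2, 'f')): offset=4, physical=[f,m,C,A,E,F], logical=[E,F,f,m,C,A]

Answer: F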